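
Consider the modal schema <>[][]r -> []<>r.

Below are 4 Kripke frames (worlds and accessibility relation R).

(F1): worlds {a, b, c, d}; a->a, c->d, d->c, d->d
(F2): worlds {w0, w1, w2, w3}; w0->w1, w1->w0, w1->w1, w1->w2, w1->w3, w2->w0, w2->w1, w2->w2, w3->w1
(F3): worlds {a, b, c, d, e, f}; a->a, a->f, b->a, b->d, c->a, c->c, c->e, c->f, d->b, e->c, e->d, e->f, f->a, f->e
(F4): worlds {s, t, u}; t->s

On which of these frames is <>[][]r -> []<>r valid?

(F1), (F2)

The schema corresponds to a generalized confluence (Geach) condition: forall x forall y forall z ((xRy & xRz) -> exists w (y R^2 w & zRw)).
(F1): condition met.
(F2): condition met.
(F3): fails — bRa, bRd but no w with aR²w and dRw.
(F4): fails — tRs, tRs but no w with sR²w and sRw.
Valid on: (F1), (F2).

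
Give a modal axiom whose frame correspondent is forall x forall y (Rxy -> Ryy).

□(□p → p)

This is shift-reflexivity; the standard corresponding axiom is T□: □(□p → p).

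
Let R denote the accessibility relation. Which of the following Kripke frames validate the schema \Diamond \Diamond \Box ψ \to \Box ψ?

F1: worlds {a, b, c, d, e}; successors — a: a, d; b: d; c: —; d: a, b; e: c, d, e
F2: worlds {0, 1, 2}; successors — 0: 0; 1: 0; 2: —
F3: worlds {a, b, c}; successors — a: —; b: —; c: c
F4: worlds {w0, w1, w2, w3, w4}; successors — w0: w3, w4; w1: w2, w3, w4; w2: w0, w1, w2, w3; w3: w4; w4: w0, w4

F2, F3

This is the axiom for a generalized confluence (Geach) condition; its first-order frame correspondent is \forall x \forall y \forall z ((x R^2 y \wedge xRz) \to \exists w (yRw \wedge z = w)).
F1: fails — aR²b, aRa but no w with bRw and a=w.
F2: holds.
F3: holds.
F4: fails — w0R²w4, w0Rw3 but no w with w4Rw and w3=w.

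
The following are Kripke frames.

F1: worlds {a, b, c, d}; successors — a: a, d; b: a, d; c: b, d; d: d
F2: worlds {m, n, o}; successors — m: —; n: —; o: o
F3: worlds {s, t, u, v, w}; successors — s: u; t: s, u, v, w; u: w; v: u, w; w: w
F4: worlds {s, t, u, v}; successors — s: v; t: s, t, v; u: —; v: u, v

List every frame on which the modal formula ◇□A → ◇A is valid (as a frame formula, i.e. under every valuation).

The schema corresponds to a generalized confluence (Geach) condition: ∀x ∀y (xRy → ∃w (yRw ∧ xRw)).
F1: ✓.
F2: ✓.
F3: fails — sRu but no w* with uRw* and sRw*.
F4: fails — vRu but no w with uRw and vRw.
Valid on: F1, F2.

F1, F2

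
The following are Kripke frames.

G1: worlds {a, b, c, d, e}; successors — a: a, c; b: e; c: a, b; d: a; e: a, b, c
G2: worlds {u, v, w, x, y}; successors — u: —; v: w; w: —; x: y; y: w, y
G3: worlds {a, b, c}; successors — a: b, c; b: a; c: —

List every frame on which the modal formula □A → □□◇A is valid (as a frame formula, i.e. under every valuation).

none

Frame correspondent (Sahlqvist): ∀x ∀z (xR²z → ∃w (xRw ∧ zRw)) — i.e. a generalized confluence (Geach) condition.
G1: fails — aR²b but no w with aRw and bRw.
G2: fails — xR²w but no t with xRt and wRt.
G3: fails — bR²c but no w with bRw and cRw.
Valid on no frame.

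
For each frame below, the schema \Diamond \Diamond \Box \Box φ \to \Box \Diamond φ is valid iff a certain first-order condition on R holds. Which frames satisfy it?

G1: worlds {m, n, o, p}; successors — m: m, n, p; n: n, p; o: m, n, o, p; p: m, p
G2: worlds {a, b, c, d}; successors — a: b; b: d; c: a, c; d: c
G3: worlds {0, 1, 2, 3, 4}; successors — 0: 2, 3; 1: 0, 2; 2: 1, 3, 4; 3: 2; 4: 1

G1

Frame correspondent (Sahlqvist): \forall x \forall y \forall z ((x R^2 y \wedge xRz) \to \exists w (y R^2 w \wedge zRw)) — i.e. a generalized confluence (Geach) condition.
G1: ✓.
G2: fails — aR²d, aRb but no w with dR²w and bRw.
G3: fails — 0R²3, 0R3 but no w with 3R²w and 3Rw.
Valid on: G1.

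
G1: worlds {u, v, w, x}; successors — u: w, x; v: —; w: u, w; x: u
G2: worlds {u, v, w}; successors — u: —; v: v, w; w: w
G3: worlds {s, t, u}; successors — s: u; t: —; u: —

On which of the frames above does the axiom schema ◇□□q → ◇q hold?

This is the axiom for a generalized confluence (Geach) condition; its first-order frame correspondent is ∀x ∀y (xRy → ∃w (yR²w ∧ xRw)).
G1: condition met.
G2: condition met.
G3: fails — sRu but no w with uR²w and sRw.

G1, G2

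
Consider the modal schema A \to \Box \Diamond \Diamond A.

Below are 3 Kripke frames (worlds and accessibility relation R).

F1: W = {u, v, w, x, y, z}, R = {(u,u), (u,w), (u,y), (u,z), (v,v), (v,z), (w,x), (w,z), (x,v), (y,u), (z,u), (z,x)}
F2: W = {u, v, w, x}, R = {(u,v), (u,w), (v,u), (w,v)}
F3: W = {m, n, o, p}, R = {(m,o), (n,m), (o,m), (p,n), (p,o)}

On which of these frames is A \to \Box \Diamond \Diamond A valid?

none

Frame correspondent (Sahlqvist): \forall x \forall z (xRz \to \exists w (x = w \wedge z R^2 w)) — i.e. a generalized confluence (Geach) condition.
F1: fails — wRx but no t with w=t and xR²t.
F2: fails — uRv but no t with u=t and vR²t.
F3: fails — mRo but no w with m=w and oR²w.
Valid on no frame.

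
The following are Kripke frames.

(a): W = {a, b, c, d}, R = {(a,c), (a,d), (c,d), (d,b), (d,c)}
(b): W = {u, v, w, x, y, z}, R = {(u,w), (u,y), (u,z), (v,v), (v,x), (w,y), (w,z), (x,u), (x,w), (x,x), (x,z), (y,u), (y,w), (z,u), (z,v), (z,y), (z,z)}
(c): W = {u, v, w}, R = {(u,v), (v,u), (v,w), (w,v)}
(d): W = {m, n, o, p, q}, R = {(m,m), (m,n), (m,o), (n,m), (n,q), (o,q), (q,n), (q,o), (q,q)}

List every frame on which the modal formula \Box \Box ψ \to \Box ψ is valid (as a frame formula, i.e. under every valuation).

Frame correspondent (Sahlqvist): \forall x \forall y (Rxy \to \exists z (Rxz \wedge Rzy)) — i.e. density.
(a): fails — Rcd but no z with Rcz and Rzd.
(b): fails — Ryu but no t with Ryt and Rtu.
(c): fails — Ruv but no z with Ruz and Rzv.
(d): condition met.

(d)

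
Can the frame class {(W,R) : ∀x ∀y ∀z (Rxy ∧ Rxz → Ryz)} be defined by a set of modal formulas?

Yes: it is the Euclidean property, defined by the 5 schema ◇r → □◇r.
Suppose ◇r→□◇r is valid. Take Rxy, Rxz and set V(r)={y}. Then ◇r at x, so □◇r at x, so ◇r at z, so some w with Rzw has r; w=y, i.e. Rzy. By symmetry of the argument, Ryz.

Yes, by ◇r → □◇r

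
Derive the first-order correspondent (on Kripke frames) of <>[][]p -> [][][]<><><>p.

This is a Sahlqvist (Geach-type) schema ◇^1□^2p → □^3◇^3p.
Minimal-valuation argument: fix x; take any y with xR^1y and any z with xR^3z. Set V(p) to the set of worlds R-reachable from y in exactly 2 steps. Then □^2p holds at y, so the antecedent holds at x; validity forces ◇^3p at z, giving a w with zR^3w and yR^2w.
First-order correspondent: forall x forall y forall z ((xRy & x R^3 z) -> exists w (y R^2 w & z R^3 w)).

forall x forall y forall z ((xRy & x R^3 z) -> exists w (y R^2 w & z R^3 w))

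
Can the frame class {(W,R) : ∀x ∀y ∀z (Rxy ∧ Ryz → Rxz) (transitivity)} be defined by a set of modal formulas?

Yes, by □q → □□q

The condition is transitivity. A defining modal formula is □q → □□q.
Suppose □q→□□q is valid. Take Rxy, Ryz and set V(q)={w : Rxw}. Then □q at x, so □□q at x, so □q at y, so q at z, i.e. Rxz.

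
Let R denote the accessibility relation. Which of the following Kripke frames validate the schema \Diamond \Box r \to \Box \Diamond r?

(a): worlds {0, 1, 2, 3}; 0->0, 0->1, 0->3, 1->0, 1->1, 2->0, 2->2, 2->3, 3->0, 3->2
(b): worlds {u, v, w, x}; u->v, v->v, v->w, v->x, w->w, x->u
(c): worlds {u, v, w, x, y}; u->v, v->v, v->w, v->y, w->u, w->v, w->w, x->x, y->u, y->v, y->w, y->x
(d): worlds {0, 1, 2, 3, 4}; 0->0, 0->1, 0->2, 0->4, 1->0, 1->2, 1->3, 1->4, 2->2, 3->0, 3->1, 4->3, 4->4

(a)

The schema corresponds to convergence: \forall x \forall y \forall z (Rxy \wedge Rxz \to \exists w (Ryw \wedge Rzw)).
(a): ✓.
(b): fails — Rvv and Rvx but v and x have no common successor.
(c): fails — Ryx and Ryw but x and w have no common successor.
(d): fails — R02 and R04 but 2 and 4 have no common successor.
Valid on: (a).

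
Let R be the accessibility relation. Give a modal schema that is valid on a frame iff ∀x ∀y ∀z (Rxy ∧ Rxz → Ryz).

◇p → □◇p

The condition is the Euclidean property. The 5 schema ◇p → □◇p defines it.
Suppose ◇p→□◇p is valid. Take Rxy, Rxz and set V(p)={y}. Then ◇p at x, so □◇p at x, so ◇p at z, so some w with Rzw has p; w=y, i.e. Rzy. By symmetry of the argument, Ryz.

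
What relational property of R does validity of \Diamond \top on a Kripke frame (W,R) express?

◇⊤ holds at w iff w has a successor, so frame-validity of ◇⊤ is exactly seriality. Equivalently via □ψ → ◇ψ:
Suppose □ψ→◇ψ is valid. At any x set V(ψ)=W. Then □ψ at x, so ◇ψ at x, so x has a successor.

seriality: \forall x \exists y Rxy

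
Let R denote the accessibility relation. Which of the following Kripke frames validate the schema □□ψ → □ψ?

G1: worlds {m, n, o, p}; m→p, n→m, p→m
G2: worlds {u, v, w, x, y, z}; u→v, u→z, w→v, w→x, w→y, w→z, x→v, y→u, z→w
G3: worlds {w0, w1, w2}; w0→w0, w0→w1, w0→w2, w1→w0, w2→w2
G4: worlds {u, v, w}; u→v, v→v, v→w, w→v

G3, G4

This is the axiom for density; its first-order frame correspondent is ∀x ∀y (Rxy → ∃z (Rxz ∧ Rzy)).
G1: fails — Rnm but no z with Rnz and Rzm.
G2: fails — Ruv but no t with Rut and Rtv.
G3: condition met.
G4: condition met.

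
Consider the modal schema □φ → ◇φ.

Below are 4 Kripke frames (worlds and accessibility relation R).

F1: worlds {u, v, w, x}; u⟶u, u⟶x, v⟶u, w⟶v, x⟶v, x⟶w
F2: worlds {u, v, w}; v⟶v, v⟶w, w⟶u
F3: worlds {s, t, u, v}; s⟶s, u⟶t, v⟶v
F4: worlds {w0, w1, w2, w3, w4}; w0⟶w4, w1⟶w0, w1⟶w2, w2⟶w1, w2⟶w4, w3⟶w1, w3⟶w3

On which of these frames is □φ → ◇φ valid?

Frame correspondent (Sahlqvist): ∀x ∃y Rxy — i.e. seriality.
F1: holds.
F2: fails — world u has no successor.
F3: fails — world t has no successor.
F4: fails — world w4 has no successor.
Valid on: F1.

F1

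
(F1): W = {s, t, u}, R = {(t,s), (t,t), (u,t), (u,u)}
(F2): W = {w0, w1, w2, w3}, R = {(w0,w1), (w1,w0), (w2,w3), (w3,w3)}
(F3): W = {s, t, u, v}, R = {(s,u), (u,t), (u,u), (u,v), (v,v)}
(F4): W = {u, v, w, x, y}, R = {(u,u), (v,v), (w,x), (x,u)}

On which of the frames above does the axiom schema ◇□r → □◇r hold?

(F2), (F4)

This is the axiom for convergence; its first-order frame correspondent is ∀x ∀y ∀z (Rxy ∧ Rxz → ∃w (Ryw ∧ Rzw)).
(F1): fails — Rtt and Rts but t and s have no common successor.
(F2): ✓.
(F3): fails — Ruv and Rut but v and t have no common successor.
(F4): ✓.
Valid on: (F2), (F4).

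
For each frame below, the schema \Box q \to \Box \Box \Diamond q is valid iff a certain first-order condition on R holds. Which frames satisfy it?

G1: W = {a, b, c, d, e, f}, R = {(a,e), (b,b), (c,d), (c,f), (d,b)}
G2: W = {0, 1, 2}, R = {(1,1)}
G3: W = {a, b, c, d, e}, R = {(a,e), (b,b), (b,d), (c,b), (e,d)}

Frame correspondent (Sahlqvist): \forall x \forall z (x R^2 z \to \exists w (xRw \wedge zRw)) — i.e. a generalized confluence (Geach) condition.
G1: fails — cR²b but no w with cRw and bRw.
G2: condition met.
G3: fails — aR²d but no w with aRw and dRw.
Valid on: G2.

G2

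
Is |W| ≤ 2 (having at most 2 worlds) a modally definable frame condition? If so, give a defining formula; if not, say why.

Not definable by any modal formula

Modal frame validity is preserved under disjoint unions.
Any modal formula valid on each of 3 disjoint one-world frames is valid on their disjoint union (validity is preserved under disjoint unions). Each one-world frame has |W|=1≤2, but the union has |W|=3.
So the class is not modally definable.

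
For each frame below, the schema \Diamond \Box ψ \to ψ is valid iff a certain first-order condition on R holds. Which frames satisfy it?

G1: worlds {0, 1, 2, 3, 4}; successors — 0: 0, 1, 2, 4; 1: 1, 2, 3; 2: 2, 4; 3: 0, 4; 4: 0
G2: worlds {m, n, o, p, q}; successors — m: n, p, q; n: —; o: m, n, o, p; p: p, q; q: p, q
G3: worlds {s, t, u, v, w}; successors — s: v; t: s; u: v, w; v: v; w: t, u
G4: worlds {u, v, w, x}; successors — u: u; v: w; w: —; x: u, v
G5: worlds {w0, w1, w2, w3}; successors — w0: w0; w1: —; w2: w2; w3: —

G5

The schema corresponds to symmetry: \forall x \forall y (Rxy \to Ryx).
G1: fails — R34 but not R43.
G2: fails — Rom but not Rmo.
G3: fails — Ruv but not Rvu.
G4: fails — Rxu but not Rux.
G5: holds.
Valid on: G5.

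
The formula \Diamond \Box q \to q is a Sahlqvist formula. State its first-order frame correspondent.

Replacing q by ¬q and contraposing gives the equivalent schema q → □◇q.
Suppose q→□◇q is valid. Take Rxy and set V(q)={x}. Then q at x, so □◇q at x, so ◇q at y, so some z with Ryz has q; z=x, i.e. Ryx.
The converse is a direct semantic check.
Frame condition: \forall x \forall y (Rxy \to Ryx).

symmetry: \forall x \forall y (Rxy \to Ryx)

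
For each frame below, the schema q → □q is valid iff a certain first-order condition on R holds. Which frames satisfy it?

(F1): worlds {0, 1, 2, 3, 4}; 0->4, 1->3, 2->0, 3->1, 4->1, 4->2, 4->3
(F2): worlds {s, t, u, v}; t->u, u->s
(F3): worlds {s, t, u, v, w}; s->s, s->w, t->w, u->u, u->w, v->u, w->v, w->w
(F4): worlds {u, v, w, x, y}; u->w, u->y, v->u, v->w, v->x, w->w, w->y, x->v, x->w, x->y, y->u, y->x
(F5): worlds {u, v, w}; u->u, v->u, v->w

This is the axiom for a generalized confluence (Geach) condition; its first-order frame correspondent is ∀x ∀z (xRz → ∃w (x = w ∧ z = w)).
(F1): fails — 0R4 but 0 ≠ 4.
(F2): fails — tRu but t ≠ u.
(F3): fails — sRw but s ≠ w.
(F4): fails — uRw but u ≠ w.
(F5): fails — vRu but v ≠ u.
Valid on no frame.

none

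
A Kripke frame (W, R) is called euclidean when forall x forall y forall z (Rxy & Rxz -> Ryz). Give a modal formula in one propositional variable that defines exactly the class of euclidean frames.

◇ψ → □◇ψ

The condition is the Euclidean property. The 5 schema ◇ψ → □◇ψ defines it.
Suppose ◇ψ→□◇ψ is valid. Take Rxy, Rxz and set V(ψ)={y}. Then ◇ψ at x, so □◇ψ at x, so ◇ψ at z, so some w with Rzw has ψ; w=y, i.e. Rzy. By symmetry of the argument, Ryz.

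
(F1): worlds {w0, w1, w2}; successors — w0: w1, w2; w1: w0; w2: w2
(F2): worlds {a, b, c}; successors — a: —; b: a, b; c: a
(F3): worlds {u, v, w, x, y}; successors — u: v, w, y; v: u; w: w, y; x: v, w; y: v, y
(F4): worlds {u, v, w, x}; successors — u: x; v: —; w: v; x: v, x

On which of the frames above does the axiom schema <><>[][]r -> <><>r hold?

(F1), (F3)

This is the axiom for a generalized confluence (Geach) condition; its first-order frame correspondent is forall x forall y (x R^2 y -> exists w (y R^2 w & x R^2 w)).
(F1): holds.
(F2): fails — bR²a but no w with aR²w and bR²w.
(F3): holds.
(F4): fails — uR²v but no t with vR²t and uR²t.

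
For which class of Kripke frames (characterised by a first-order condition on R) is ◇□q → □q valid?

Equivalently (dual form): ◇q → □◇q.
Suppose ◇q→□◇q is valid. Take Rxy, Rxz and set V(q)={y}. Then ◇q at x, so □◇q at x, so ◇q at z, so some w with Rzw has q; w=y, i.e. Rzy. By symmetry of the argument, Ryz.
Conversely, any frame satisfying ∀x ∀y ∀z (Rxy ∧ Rxz → Ryz) validates the schema.
Frame condition: ∀x ∀y ∀z (Rxy ∧ Rxz → Ryz).

the Euclidean property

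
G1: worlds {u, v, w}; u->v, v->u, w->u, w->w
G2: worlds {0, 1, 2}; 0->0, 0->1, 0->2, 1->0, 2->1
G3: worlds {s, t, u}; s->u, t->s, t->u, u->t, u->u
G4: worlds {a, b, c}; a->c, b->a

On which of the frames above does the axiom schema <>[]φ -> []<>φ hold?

G3

The schema corresponds to convergence: forall x forall y forall z (Rxy & Rxz -> exists w (Ryw & Rzw)).
G1: fails — Rwu and Rww but u and w have no common successor.
G2: fails — R02 and R01 but 2 and 1 have no common successor.
G3: condition met.
G4: fails — Rac and Rac but c and c have no common successor.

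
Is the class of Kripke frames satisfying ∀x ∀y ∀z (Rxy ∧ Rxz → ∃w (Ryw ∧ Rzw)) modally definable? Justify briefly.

The condition is convergence. A defining modal formula is ◇□q → □◇q.
Suppose ◇□q→□◇q is valid. Take Rxy, Rxz and set V(q)={w : Ryw}. Then □q at y so ◇□q at x, so □◇q at x, so ◇q at z, giving w with Rzw and Ryw.

Yes, by ◇□q → □◇q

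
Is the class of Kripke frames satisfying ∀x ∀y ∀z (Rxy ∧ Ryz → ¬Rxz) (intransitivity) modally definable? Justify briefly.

Any modally definable frame class is closed under surjective bounded morphisms.
The 3-cycle (worlds 0,1,2 with 0→1→2→0) is intransitive. Mapping every world to a single reflexive point • is a surjective bounded morphism; the reflexive point is not intransitive (R••∧R•• but R••).
So no modal formula (or set of formulas) defines exactly the intransitive frames.

No — not modally definable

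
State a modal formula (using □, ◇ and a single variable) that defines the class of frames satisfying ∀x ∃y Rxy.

□s → ◇s

This is seriality; the standard corresponding axiom is D: □s → ◇s.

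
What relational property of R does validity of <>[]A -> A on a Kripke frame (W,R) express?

Replacing A by ¬A and contraposing gives the equivalent schema A → □◇A.
Suppose A→□◇A is valid. Take Rxy and set V(A)={x}. Then A at x, so □◇A at x, so ◇A at y, so some z with Ryz has A; z=x, i.e. Ryx.
Conversely, on a frame with symmetry the schema holds at every world under every valuation.
Frame condition: forall x forall y (Rxy -> Ryx).

symmetry: forall x forall y (Rxy -> Ryx)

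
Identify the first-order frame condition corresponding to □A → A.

This schema is the T axiom.
Its frame correspondent is reflexivity — ∀x Rxx.

reflexivity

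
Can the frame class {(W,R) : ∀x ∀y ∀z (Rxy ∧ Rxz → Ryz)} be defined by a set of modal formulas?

Yes — defined by ◇p → □◇p

Yes: it is the Euclidean property, defined by the 5 schema ◇p → □◇p.
Suppose ◇p→□◇p is valid. Take Rxy, Rxz and set V(p)={y}. Then ◇p at x, so □◇p at x, so ◇p at z, so some w with Rzw has p; w=y, i.e. Rzy. By symmetry of the argument, Ryz.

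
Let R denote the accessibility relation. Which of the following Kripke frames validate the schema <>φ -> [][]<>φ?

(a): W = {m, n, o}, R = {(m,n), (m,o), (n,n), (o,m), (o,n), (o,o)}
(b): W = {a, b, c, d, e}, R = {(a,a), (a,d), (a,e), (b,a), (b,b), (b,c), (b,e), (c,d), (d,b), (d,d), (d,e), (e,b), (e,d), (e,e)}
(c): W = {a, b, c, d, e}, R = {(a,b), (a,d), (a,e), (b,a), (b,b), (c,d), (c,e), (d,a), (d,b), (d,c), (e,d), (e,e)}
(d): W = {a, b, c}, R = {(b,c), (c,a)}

The schema corresponds to a generalized confluence (Geach) condition: forall x forall y forall z ((xRy & x R^2 z) -> exists w (y = w & zRw)).
(a): fails — mRo, mR²n but no w with o=w and nRw.
(b): fails — aRa, aR²d but no w with a=w and dRw.
(c): fails — aRb, aR²c but no w with b=w and cRw.
(d): fails — bRc, bR²a but no w with c=w and aRw.

none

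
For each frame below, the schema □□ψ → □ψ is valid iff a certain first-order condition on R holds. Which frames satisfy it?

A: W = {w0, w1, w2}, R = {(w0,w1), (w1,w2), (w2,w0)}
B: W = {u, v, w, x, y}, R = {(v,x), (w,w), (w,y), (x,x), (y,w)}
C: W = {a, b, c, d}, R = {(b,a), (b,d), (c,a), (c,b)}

B

Frame correspondent (Sahlqvist): ∀x ∀y (Rxy → ∃z (Rxz ∧ Rzy)) — i.e. density.
A: fails — Rw1w2 but no z with Rw1z and Rzw2.
B: condition met.
C: fails — Rba but no z with Rbz and Rza.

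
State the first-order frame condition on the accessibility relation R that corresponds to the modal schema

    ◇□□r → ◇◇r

∀x ∀y (xRy → ∃w (yR²w ∧ xR²w))

This is a Sahlqvist (Geach-type) schema ◇^1□^2r → □^0◇^2r.
Minimal-valuation argument: fix x; take any y with xR^1y and any z with xR^0z. Set V(r) to the set of worlds R-reachable from y in exactly 2 steps. Then □^2r holds at y, so the antecedent holds at x; validity forces ◇^2r at z, giving a w with zR^2w and yR^2w.
First-order correspondent: ∀x ∀y (xRy → ∃w (yR²w ∧ xR²w)).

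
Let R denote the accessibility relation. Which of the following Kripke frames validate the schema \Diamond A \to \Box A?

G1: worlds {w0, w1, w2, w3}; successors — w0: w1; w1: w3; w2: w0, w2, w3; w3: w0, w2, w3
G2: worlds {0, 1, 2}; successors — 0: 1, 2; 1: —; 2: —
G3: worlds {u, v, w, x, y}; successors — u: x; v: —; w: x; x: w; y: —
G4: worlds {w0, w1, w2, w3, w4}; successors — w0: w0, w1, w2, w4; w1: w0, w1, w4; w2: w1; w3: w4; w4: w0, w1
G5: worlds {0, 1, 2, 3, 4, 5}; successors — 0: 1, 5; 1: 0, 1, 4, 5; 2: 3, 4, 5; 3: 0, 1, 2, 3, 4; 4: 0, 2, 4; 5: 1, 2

This is the axiom for partial functionality; its first-order frame correspondent is \forall x \forall y \forall z (Rxy \wedge Rxz \to y = z).
G1: fails — w2 sees both w0 and w2.
G2: fails — 0 sees both 1 and 2.
G3: condition met.
G4: fails — w0 sees both w0 and w1.
G5: fails — 0 sees both 1 and 5.
Valid on: G3.

G3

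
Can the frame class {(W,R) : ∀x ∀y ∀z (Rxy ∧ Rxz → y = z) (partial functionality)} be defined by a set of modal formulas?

The condition is partial functionality. A defining modal formula is ◇p → □p.

Yes — defined by ◇p → □p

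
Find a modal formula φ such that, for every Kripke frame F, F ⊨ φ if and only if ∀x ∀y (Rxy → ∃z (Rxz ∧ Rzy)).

□□q → □q

This is density; the standard corresponding axiom is C4: □□q → □q.
Suppose □□q→□q is valid. Take Rxy and set V(q)={w : xR²w}. Then □□q at x, so □q at x, so q at y, i.e. ∃z(Rxz∧Rzy).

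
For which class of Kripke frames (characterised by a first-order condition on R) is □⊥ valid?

Emptiness of R

This is the Ver axiom.
It corresponds to emptiness of R: ∀x ∀y ¬Rxy.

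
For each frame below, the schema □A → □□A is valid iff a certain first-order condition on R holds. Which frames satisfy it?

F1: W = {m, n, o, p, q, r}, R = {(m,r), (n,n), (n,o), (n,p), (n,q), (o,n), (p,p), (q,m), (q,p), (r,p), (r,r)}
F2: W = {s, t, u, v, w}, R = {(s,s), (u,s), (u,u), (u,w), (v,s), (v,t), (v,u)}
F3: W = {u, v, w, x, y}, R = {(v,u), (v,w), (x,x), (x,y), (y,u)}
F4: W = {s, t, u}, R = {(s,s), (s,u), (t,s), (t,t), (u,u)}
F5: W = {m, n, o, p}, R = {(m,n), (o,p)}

The schema corresponds to transitivity: ∀x ∀y ∀z (Rxy ∧ Ryz → Rxz).
F1: fails — Ron and Rno but not Roo.
F2: fails — Rvu and Ruw but not Rvw.
F3: fails — Rxy and Ryu but not Rxu.
F4: fails — Rts and Rsu but not Rtu.
F5: holds.
Valid on: F5.

F5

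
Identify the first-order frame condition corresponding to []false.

□⊥ is valid iff no world has any successor (otherwise □⊥ fails at any world with one).

emptiness of R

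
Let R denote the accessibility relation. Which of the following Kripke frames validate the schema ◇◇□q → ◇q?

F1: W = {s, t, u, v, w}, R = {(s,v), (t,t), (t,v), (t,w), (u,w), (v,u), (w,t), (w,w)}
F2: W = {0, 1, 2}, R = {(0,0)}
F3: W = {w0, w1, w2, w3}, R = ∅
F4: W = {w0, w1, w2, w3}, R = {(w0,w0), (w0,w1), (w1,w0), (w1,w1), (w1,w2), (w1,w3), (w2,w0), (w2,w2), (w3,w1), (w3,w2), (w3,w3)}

F2, F3, F4

The schema corresponds to a generalized confluence (Geach) condition: ∀x ∀y (xR²y → ∃w (yRw ∧ xRw)).
F1: fails — sR²u but no w* with uRw* and sRw*.
F2: holds.
F3: holds.
F4: holds.
Valid on: F2, F3, F4.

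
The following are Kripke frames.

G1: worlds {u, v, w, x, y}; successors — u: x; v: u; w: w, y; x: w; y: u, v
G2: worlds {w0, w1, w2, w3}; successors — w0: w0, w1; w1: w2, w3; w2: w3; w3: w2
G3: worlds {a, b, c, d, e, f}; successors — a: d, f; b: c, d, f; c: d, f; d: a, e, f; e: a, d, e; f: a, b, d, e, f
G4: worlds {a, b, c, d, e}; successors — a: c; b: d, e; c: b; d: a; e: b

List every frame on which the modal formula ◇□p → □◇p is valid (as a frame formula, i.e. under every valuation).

G3

The schema corresponds to convergence: ∀x ∀y ∀z (Rxy ∧ Rxz → ∃w (Ryw ∧ Rzw)).
G1: fails — Rww and Rwy but w and y have no common successor.
G2: fails — Rw0w1 and Rw0w0 but w1 and w0 have no common successor.
G3: condition met.
G4: fails — Rbe and Rbd but e and d have no common successor.
Valid on: G3.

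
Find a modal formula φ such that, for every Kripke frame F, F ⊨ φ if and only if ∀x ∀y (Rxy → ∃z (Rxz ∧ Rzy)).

□□ψ → □ψ

This is density; the standard corresponding axiom is C4: □□ψ → □ψ.
Suppose □□ψ→□ψ is valid. Take Rxy and set V(ψ)={w : xR²w}. Then □□ψ at x, so □ψ at x, so ψ at y, i.e. ∃z(Rxz∧Rzy).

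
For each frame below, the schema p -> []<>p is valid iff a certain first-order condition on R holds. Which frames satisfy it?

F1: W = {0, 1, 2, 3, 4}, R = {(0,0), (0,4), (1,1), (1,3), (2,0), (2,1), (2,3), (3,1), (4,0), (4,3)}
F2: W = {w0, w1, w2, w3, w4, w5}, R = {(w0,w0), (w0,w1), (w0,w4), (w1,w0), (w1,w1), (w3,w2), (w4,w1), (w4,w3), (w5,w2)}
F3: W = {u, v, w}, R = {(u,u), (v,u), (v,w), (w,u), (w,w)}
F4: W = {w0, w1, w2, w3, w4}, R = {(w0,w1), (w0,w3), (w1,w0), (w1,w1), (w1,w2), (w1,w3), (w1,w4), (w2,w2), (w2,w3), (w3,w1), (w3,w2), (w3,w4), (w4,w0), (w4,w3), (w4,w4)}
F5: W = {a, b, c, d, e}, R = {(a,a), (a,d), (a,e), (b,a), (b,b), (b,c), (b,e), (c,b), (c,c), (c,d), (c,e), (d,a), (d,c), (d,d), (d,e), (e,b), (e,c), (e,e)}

This is the axiom for symmetry; its first-order frame correspondent is forall x forall y (Rxy -> Ryx).
F1: fails — R43 but not R34.
F2: fails — Rw0w4 but not Rw4w0.
F3: fails — Rwu but not Ruw.
F4: fails — Rw1w2 but not Rw2w1.
F5: fails — Rae but not Rea.

none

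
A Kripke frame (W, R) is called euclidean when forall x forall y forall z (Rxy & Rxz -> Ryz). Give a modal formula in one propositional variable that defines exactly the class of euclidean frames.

A defining formula is ◇p → □◇p (the 5 axiom).

◇p → □◇p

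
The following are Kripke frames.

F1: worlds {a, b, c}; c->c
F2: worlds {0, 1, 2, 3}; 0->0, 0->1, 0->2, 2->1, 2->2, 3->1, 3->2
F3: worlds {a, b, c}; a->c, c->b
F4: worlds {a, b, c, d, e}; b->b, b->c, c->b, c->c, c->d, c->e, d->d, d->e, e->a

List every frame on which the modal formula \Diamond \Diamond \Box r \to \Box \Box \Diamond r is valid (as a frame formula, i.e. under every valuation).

F1

Frame correspondent (Sahlqvist): \forall x \forall y \forall z ((x R^2 y \wedge x R^2 z) \to \exists w (yRw \wedge zRw)) — i.e. a generalized confluence (Geach) condition.
F1: holds.
F2: fails — 0R²0, 0R²1 but no w with 0Rw and 1Rw.
F3: fails — aR²b, aR²b but no w with bRw and bRw.
F4: fails — bR²b, bR²d but no w with bRw and dRw.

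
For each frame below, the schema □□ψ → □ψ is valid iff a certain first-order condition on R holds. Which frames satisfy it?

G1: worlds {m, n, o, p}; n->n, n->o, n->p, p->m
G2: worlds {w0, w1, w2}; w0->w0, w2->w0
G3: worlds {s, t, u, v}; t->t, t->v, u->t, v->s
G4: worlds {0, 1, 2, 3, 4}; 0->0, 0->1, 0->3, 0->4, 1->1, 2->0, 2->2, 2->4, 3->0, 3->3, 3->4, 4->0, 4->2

G2, G4

Frame correspondent (Sahlqvist): ∀x ∀y (Rxy → ∃z (Rxz ∧ Rzy)) — i.e. density.
G1: fails — Rpm but no z with Rpz and Rzm.
G2: condition met.
G3: fails — Rvs but no z with Rvz and Rzs.
G4: condition met.
Valid on: G2, G4.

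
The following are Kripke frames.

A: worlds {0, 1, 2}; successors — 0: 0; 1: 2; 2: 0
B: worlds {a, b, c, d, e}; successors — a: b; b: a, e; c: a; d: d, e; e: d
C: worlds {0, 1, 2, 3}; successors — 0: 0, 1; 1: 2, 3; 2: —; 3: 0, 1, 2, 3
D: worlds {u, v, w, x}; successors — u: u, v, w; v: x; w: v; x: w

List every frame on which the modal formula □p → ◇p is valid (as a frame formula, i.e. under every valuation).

A, B, D

Frame correspondent (Sahlqvist): ∀x ∃y Rxy — i.e. seriality.
A: holds.
B: holds.
C: fails — world 2 has no successor.
D: holds.
Valid on: A, B, D.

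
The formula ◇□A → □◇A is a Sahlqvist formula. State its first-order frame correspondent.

This schema is the .2 axiom.
It corresponds to convergence: ∀x ∀y ∀z (Rxy ∧ Rxz → ∃w (Ryw ∧ Rzw)).

Convergence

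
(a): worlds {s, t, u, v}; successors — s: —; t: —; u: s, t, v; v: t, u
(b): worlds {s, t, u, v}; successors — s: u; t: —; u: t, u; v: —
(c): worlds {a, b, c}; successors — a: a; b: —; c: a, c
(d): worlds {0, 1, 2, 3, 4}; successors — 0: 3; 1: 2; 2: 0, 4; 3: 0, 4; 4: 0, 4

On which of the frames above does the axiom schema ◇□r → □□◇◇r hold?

The schema corresponds to a generalized confluence (Geach) condition: ∀x ∀y ∀z ((xRy ∧ xR²z) → ∃w (yRw ∧ zR²w)).
(a): fails — uRs, uR²t but no w with sRw and tR²w.
(b): fails — sRu, sR²t but no w with uRw and tR²w.
(c): condition met.
(d): fails — 2R0, 2R²0 but no w with 0Rw and 0R²w.

(c)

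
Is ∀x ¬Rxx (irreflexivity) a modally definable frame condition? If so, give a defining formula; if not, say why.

Any modally definable frame class is closed under surjective bounded morphisms.
The 5-cycle (worlds a,b,c,d,e with a→b→c→d→e→a) is irreflexive, and the map sending every world to a single reflexive point • is a surjective bounded morphism (forth: every edge maps to (•,•); back: every world has a successor). So any modal formula valid on the 5-cycle is also valid on the reflexive point, which is not irreflexive.
Hence irreflexivity is not modally definable.

No — not modally definable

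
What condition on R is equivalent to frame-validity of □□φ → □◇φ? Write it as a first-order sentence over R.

∀x ∀z (xRz → ∃w (xR²w ∧ zRw))

This is a Sahlqvist (Geach-type) schema ◇^0□^2φ → □^1◇^1φ.
First-order correspondent: ∀x ∀z (xRz → ∃w (xR²w ∧ zRw)).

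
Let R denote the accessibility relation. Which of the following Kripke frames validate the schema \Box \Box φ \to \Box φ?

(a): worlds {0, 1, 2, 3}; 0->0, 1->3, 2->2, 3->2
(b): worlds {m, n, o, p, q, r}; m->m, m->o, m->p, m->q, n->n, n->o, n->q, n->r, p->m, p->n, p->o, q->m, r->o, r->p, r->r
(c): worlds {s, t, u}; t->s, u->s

Frame correspondent (Sahlqvist): \forall x \forall y (Rxy \to \exists z (Rxz \wedge Rzy)) — i.e. density.
(a): fails — R13 but no z with R1z and Rz3.
(b): holds.
(c): fails — Rus but no z with Ruz and Rzs.

(b)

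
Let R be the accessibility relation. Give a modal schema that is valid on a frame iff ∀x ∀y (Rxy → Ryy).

This is shift-reflexivity; the standard corresponding axiom is T□: □(□q → q).
Suppose □(□q→q) is valid. Take Rxy and set V(q)={w : Ryw}. Then at y, □q holds; since □(□q→q) at x, □q→q at y, so q at y, i.e. Ryy.

□(□q → q)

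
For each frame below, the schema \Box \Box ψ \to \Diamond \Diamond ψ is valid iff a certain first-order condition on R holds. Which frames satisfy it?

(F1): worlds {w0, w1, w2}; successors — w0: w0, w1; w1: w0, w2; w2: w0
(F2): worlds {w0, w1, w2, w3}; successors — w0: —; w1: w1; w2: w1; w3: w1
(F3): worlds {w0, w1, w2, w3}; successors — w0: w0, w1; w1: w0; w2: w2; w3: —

This is the axiom for a generalized confluence (Geach) condition; its first-order frame correspondent is \forall x \exists w (x R^2 w \wedge x R^2 w).
(F1): ✓.
(F2): fails — at w0 but no w with w0R²w and w0R²w.
(F3): fails — at w3 but no w with w3R²w and w3R²w.
Valid on: (F1).

(F1)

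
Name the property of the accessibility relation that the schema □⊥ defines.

Emptiness of R

This schema is the Ver axiom.
It corresponds to emptiness of R: ∀x ∀y ¬Rxy.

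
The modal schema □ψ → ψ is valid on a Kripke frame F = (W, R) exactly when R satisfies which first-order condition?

Suppose □ψ→ψ is valid. At any x set V(ψ)={w : Rxw}. Then □ψ holds at x, so ψ holds at x, i.e. Rxx.
Conversely, on a frame with reflexivity the schema holds at every world under every valuation.
So the correspondent is reflexivity.

Reflexivity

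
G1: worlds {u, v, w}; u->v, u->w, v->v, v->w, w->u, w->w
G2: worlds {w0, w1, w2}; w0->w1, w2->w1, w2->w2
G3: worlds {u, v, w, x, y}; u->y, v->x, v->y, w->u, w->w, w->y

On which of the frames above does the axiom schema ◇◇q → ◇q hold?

G2, G3

The schema corresponds to transitivity: ∀x ∀y ∀z (Rxy ∧ Ryz → Rxz).
G1: fails — Rwu and Ruv but not Rwv.
G2: satisfies the condition.
G3: satisfies the condition.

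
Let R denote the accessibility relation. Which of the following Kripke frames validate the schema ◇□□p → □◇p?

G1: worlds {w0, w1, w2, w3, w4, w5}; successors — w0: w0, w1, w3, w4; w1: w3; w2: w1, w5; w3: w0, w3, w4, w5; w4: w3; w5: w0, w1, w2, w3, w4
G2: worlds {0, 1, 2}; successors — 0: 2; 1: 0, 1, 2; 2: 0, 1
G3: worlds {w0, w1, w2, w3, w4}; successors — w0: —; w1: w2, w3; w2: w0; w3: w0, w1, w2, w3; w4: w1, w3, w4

G1

Frame correspondent (Sahlqvist): ∀x ∀y ∀z ((xRy ∧ xRz) → ∃w (yR²w ∧ zRw)) — i.e. a generalized confluence (Geach) condition.
G1: ✓.
G2: fails — 1R0, 1R0 but no w with 0R²w and 0Rw.
G3: fails — w1Rw2, w1Rw2 but no w with w2R²w and w2Rw.
Valid on: G1.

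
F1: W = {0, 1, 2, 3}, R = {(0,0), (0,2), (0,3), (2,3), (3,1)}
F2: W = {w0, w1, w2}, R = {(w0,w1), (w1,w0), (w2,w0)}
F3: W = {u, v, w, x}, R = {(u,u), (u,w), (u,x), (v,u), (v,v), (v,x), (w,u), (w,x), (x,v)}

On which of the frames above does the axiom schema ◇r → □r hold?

F2

Frame correspondent (Sahlqvist): ∀x ∀y ∀z (Rxy ∧ Rxz → y = z) — i.e. partial functionality.
F1: fails — 0 sees both 0 and 2.
F2: ✓.
F3: fails — u sees both u and w.
Valid on: F2.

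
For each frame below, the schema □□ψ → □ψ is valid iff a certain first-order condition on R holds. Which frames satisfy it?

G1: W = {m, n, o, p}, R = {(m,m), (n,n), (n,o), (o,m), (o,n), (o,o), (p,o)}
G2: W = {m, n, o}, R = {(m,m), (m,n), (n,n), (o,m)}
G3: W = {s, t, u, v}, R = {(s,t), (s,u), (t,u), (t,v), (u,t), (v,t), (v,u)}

The schema corresponds to density: ∀x ∀y (Rxy → ∃z (Rxz ∧ Rzy)).
G1: ✓.
G2: ✓.
G3: fails — Rtv but no z with Rtz and Rzv.
Valid on: G1, G2.

G1, G2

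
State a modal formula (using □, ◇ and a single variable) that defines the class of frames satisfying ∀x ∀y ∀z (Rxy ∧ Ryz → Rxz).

□ψ → □□ψ

This is transitivity; the standard corresponding axiom is 4: □ψ → □□ψ.
Suppose □ψ→□□ψ is valid. Take Rxy, Ryz and set V(ψ)={w : Rxw}. Then □ψ at x, so □□ψ at x, so □ψ at y, so ψ at z, i.e. Rxz.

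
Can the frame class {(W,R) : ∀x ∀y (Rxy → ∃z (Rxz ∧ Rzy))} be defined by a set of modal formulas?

Yes: it is density, defined by the C4 schema □□p → □p.
Suppose □□p→□p is valid. Take Rxy and set V(p)={w : xR²w}. Then □□p at x, so □p at x, so p at y, i.e. ∃z(Rxz∧Rzy).

Yes, by □□p → □p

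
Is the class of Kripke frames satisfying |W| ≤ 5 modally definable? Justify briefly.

Any modally definable frame class is closed under disjoint unions.
Any modal formula valid on each of 6 disjoint one-world frames is valid on their disjoint union (validity is preserved under disjoint unions). Each one-world frame has |W|=1≤5, but the union has |W|=6.
So the class is not modally definable.

No — not modally definable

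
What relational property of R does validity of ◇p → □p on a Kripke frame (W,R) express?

partial functionality

Suppose ◇p→□p is valid. Take Rxy, Rxz and set V(p)={y}. Then ◇p at x, so □p at x, so p at z, i.e. z=y.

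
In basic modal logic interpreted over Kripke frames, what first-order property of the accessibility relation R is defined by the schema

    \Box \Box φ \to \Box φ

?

density: \forall x \forall y (Rxy \to \exists z (Rxz \wedge Rzy))

Suppose □□φ→□φ is valid. Take Rxy and set V(φ)={w : xR²w}. Then □□φ at x, so □φ at x, so φ at y, i.e. ∃z(Rxz∧Rzy).
The converse is a direct semantic check.
So the correspondent is density.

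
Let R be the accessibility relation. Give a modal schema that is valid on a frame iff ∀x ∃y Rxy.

□s → ◇s

The condition is seriality. The D schema □s → ◇s defines it.
Suppose □s→◇s is valid. At any x set V(s)=W. Then □s at x, so ◇s at x, so x has a successor.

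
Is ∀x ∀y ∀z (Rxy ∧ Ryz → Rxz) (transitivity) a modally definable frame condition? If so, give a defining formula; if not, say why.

Yes — defined by □q → □□q

The condition is transitivity. A defining modal formula is □q → □□q.
Suppose □q→□□q is valid. Take Rxy, Ryz and set V(q)={w : Rxw}. Then □q at x, so □□q at x, so □q at y, so q at z, i.e. Rxz.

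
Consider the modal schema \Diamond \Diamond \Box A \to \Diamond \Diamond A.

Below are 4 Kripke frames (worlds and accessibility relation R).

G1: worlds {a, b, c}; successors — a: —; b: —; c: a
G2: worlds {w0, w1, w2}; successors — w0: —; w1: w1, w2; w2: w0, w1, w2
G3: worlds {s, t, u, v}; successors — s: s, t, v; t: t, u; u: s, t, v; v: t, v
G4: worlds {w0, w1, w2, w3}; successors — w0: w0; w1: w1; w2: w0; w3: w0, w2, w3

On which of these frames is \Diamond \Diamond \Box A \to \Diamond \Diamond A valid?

The schema corresponds to a generalized confluence (Geach) condition: \forall x \forall y (x R^2 y \to \exists w (yRw \wedge x R^2 w)).
G1: holds.
G2: fails — w1R²w0 but no w with w0Rw and w1R²w.
G3: holds.
G4: holds.

G1, G3, G4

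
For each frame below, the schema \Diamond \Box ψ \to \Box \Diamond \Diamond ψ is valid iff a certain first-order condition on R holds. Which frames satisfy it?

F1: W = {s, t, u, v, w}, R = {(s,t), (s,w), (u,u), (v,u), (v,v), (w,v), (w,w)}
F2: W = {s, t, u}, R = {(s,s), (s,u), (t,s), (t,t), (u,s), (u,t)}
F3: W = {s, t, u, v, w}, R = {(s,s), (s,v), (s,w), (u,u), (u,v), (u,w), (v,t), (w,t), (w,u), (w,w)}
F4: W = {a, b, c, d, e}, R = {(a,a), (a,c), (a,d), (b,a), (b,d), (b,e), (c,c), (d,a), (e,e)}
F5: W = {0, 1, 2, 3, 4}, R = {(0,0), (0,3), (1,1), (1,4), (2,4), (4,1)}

F2

The schema corresponds to a generalized confluence (Geach) condition: \forall x \forall y \forall z ((xRy \wedge xRz) \to \exists w (yRw \wedge z R^2 w)).
F1: fails — sRt, sRt but no w* with tRw* and tR²w*.
F2: ✓.
F3: fails — sRs, sRv but no w* with sRw* and vR²w*.
F4: fails — aRd, aRc but no w with dRw and cR²w.
F5: fails — 0R0, 0R3 but no w with 0Rw and 3R²w.
Valid on: F2.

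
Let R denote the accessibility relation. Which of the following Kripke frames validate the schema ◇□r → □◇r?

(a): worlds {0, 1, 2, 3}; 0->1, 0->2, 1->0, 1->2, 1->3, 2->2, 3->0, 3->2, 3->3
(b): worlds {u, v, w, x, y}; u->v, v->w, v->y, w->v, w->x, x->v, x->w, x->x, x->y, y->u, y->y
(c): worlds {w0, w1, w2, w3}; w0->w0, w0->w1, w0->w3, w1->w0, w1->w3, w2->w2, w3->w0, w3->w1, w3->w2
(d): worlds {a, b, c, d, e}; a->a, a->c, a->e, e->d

(a)

The schema corresponds to convergence: ∀x ∀y ∀z (Rxy ∧ Rxz → ∃w (Ryw ∧ Rzw)).
(a): condition met.
(b): fails — Rvw and Rvy but w and y have no common successor.
(c): fails — Rw3w1 and Rw3w2 but w1 and w2 have no common successor.
(d): fails — Raa and Rac but a and c have no common successor.
Valid on: (a).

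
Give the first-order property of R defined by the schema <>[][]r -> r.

forall x forall y (xRy -> exists w (y R^2 w & x = w))

This is a Sahlqvist (Geach-type) schema ◇^1□^2r → □^0◇^0r.
First-order correspondent: forall x forall y (xRy -> exists w (y R^2 w & x = w)).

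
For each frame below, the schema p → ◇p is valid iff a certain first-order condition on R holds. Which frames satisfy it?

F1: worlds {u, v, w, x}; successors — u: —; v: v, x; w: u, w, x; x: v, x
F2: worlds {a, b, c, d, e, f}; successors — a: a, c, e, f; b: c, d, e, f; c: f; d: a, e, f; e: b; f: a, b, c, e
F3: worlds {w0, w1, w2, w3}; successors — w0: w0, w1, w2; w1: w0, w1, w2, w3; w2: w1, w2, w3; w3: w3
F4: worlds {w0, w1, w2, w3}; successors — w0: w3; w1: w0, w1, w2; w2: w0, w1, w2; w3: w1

The schema corresponds to reflexivity: ∀x Rxx.
F1: fails — world u does not see itself.
F2: fails — world b does not see itself.
F3: satisfies the condition.
F4: fails — world w0 does not see itself.

F3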